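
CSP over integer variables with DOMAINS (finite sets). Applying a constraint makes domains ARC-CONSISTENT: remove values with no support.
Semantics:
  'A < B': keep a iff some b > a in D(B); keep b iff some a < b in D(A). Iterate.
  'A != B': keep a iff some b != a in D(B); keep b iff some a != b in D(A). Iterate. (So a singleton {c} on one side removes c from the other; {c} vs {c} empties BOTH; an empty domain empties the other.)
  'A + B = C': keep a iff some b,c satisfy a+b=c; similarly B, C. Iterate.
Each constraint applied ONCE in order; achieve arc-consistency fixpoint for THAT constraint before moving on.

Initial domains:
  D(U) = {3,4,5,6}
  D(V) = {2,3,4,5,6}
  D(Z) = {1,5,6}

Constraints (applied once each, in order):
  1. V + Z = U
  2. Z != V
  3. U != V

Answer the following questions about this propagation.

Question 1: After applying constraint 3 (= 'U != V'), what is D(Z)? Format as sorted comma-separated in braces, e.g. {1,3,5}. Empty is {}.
Answer: {1}

Derivation:
Constraint 1 (V + Z = U) on D(V)={2,3,4,5,6} D(Z)={1,5,6} D(U)={3,4,5,6}: V {2,3,4,5,6}->{2,3,4,5}; Z {1,5,6}->{1}
Constraint 2 (Z != V) on D(Z)={1} D(V)={2,3,4,5}: no change
Constraint 3 (U != V) on D(U)={3,4,5,6} D(V)={2,3,4,5}: no change
So after constraint 3: D(Z) = {1}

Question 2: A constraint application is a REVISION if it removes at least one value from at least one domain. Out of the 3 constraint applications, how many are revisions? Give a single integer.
Answer: 1

Derivation:
Constraint 1 (V + Z = U) on D(V)={2,3,4,5,6} D(Z)={1,5,6} D(U)={3,4,5,6}: V {2,3,4,5,6}->{2,3,4,5}; Z {1,5,6}->{1} => REVISION
Constraint 2 (Z != V) on D(Z)={1} D(V)={2,3,4,5}: no change => not a revision
Constraint 3 (U != V) on D(U)={3,4,5,6} D(V)={2,3,4,5}: no change => not a revision
Total revisions = 1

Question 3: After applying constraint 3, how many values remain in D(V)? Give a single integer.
Constraint 1 (V + Z = U) on D(V)={2,3,4,5,6} D(Z)={1,5,6} D(U)={3,4,5,6}: V {2,3,4,5,6}->{2,3,4,5}; Z {1,5,6}->{1}
Constraint 2 (Z != V) on D(Z)={1} D(V)={2,3,4,5}: no change
Constraint 3 (U != V) on D(U)={3,4,5,6} D(V)={2,3,4,5}: no change
So after constraint 3: D(V)={2,3,4,5}, size = 4

Answer: 4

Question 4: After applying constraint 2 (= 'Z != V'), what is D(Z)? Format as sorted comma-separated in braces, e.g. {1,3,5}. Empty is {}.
Answer: {1}

Derivation:
Constraint 1 (V + Z = U) on D(V)={2,3,4,5,6} D(Z)={1,5,6} D(U)={3,4,5,6}: V {2,3,4,5,6}->{2,3,4,5}; Z {1,5,6}->{1}
Constraint 2 (Z != V) on D(Z)={1} D(V)={2,3,4,5}: no change
So after constraint 2: D(Z) = {1}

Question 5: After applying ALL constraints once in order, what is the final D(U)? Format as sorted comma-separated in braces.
Answer: {3,4,5,6}

Derivation:
Constraint 1 (V + Z = U) on D(V)={2,3,4,5,6} D(Z)={1,5,6} D(U)={3,4,5,6}: V {2,3,4,5,6}->{2,3,4,5}; Z {1,5,6}->{1}
Constraint 2 (Z != V) on D(Z)={1} D(V)={2,3,4,5}: no change
Constraint 3 (U != V) on D(U)={3,4,5,6} D(V)={2,3,4,5}: no change
So after all 3 constraints: D(U) = {3,4,5,6}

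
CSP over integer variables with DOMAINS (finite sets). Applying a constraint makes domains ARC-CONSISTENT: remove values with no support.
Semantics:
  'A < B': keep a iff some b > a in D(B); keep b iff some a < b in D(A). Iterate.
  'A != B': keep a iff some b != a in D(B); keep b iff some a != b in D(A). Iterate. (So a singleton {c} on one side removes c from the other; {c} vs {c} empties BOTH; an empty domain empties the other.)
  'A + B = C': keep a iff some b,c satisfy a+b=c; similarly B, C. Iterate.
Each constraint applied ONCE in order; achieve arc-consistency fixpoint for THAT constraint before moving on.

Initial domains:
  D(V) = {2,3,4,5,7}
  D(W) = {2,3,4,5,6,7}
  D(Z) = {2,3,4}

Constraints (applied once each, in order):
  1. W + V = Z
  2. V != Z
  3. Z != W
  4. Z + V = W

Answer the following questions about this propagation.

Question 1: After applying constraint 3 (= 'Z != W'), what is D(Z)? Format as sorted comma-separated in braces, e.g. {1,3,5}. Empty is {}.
Answer: {4}

Derivation:
Constraint 1 (W + V = Z) on D(W)={2,3,4,5,6,7} D(V)={2,3,4,5,7} D(Z)={2,3,4}: W {2,3,4,5,6,7}->{2}; V {2,3,4,5,7}->{2}; Z {2,3,4}->{4}
Constraint 2 (V != Z) on D(V)={2} D(Z)={4}: no change
Constraint 3 (Z != W) on D(Z)={4} D(W)={2}: no change
So after constraint 3: D(Z) = {4}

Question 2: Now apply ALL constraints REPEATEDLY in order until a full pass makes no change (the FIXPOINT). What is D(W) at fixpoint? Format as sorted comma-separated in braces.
pass 0 (initial): D(W)={2,3,4,5,6,7}
pass 1: V {2,3,4,5,7}->{}; W {2,3,4,5,6,7}->{}; Z {2,3,4}->{}
pass 2: no change
Fixpoint after 2 passes: D(W) = {}

Answer: {}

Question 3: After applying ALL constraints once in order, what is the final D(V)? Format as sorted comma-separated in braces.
Constraint 1 (W + V = Z) on D(W)={2,3,4,5,6,7} D(V)={2,3,4,5,7} D(Z)={2,3,4}: W {2,3,4,5,6,7}->{2}; V {2,3,4,5,7}->{2}; Z {2,3,4}->{4}
Constraint 2 (V != Z) on D(V)={2} D(Z)={4}: no change
Constraint 3 (Z != W) on D(Z)={4} D(W)={2}: no change
Constraint 4 (Z + V = W) on D(Z)={4} D(V)={2} D(W)={2}: Z {4}->{}; V {2}->{}; W {2}->{}
So after all 4 constraints: D(V) = {}

Answer: {}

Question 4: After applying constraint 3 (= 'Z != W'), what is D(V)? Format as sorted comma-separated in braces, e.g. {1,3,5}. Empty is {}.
Constraint 1 (W + V = Z) on D(W)={2,3,4,5,6,7} D(V)={2,3,4,5,7} D(Z)={2,3,4}: W {2,3,4,5,6,7}->{2}; V {2,3,4,5,7}->{2}; Z {2,3,4}->{4}
Constraint 2 (V != Z) on D(V)={2} D(Z)={4}: no change
Constraint 3 (Z != W) on D(Z)={4} D(W)={2}: no change
So after constraint 3: D(V) = {2}

Answer: {2}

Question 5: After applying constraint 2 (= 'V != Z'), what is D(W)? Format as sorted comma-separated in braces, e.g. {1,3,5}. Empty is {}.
Constraint 1 (W + V = Z) on D(W)={2,3,4,5,6,7} D(V)={2,3,4,5,7} D(Z)={2,3,4}: W {2,3,4,5,6,7}->{2}; V {2,3,4,5,7}->{2}; Z {2,3,4}->{4}
Constraint 2 (V != Z) on D(V)={2} D(Z)={4}: no change
So after constraint 2: D(W) = {2}

Answer: {2}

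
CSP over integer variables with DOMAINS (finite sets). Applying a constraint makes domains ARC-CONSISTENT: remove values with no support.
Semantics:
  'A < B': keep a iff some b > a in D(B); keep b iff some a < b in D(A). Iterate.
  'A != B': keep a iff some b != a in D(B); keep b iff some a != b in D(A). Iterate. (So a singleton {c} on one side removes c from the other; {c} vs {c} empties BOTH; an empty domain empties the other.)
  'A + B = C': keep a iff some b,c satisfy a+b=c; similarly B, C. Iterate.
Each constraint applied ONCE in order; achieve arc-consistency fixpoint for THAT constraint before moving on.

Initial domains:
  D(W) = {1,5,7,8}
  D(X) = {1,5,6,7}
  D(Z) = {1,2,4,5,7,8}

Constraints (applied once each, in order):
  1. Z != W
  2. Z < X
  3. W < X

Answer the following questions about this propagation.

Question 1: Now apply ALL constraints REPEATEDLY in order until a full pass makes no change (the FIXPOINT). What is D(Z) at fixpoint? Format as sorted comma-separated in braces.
Answer: {1,2,4,5}

Derivation:
pass 0 (initial): D(Z)={1,2,4,5,7,8}
pass 1: W {1,5,7,8}->{1,5}; X {1,5,6,7}->{5,6,7}; Z {1,2,4,5,7,8}->{1,2,4,5}
pass 2: no change
Fixpoint after 2 passes: D(Z) = {1,2,4,5}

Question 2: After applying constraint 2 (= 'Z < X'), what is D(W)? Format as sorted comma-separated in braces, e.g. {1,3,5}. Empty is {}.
Answer: {1,5,7,8}

Derivation:
Constraint 1 (Z != W) on D(Z)={1,2,4,5,7,8} D(W)={1,5,7,8}: no change
Constraint 2 (Z < X) on D(Z)={1,2,4,5,7,8} D(X)={1,5,6,7}: Z {1,2,4,5,7,8}->{1,2,4,5}; X {1,5,6,7}->{5,6,7}
So after constraint 2: D(W) = {1,5,7,8}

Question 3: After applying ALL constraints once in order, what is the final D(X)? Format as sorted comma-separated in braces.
Constraint 1 (Z != W) on D(Z)={1,2,4,5,7,8} D(W)={1,5,7,8}: no change
Constraint 2 (Z < X) on D(Z)={1,2,4,5,7,8} D(X)={1,5,6,7}: Z {1,2,4,5,7,8}->{1,2,4,5}; X {1,5,6,7}->{5,6,7}
Constraint 3 (W < X) on D(W)={1,5,7,8} D(X)={5,6,7}: W {1,5,7,8}->{1,5}
So after all 3 constraints: D(X) = {5,6,7}

Answer: {5,6,7}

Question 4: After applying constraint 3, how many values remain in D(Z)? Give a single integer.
Answer: 4

Derivation:
Constraint 1 (Z != W) on D(Z)={1,2,4,5,7,8} D(W)={1,5,7,8}: no change
Constraint 2 (Z < X) on D(Z)={1,2,4,5,7,8} D(X)={1,5,6,7}: Z {1,2,4,5,7,8}->{1,2,4,5}; X {1,5,6,7}->{5,6,7}
Constraint 3 (W < X) on D(W)={1,5,7,8} D(X)={5,6,7}: W {1,5,7,8}->{1,5}
So after constraint 3: D(Z)={1,2,4,5}, size = 4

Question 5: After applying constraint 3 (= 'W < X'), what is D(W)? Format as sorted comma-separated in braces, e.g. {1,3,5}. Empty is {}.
Constraint 1 (Z != W) on D(Z)={1,2,4,5,7,8} D(W)={1,5,7,8}: no change
Constraint 2 (Z < X) on D(Z)={1,2,4,5,7,8} D(X)={1,5,6,7}: Z {1,2,4,5,7,8}->{1,2,4,5}; X {1,5,6,7}->{5,6,7}
Constraint 3 (W < X) on D(W)={1,5,7,8} D(X)={5,6,7}: W {1,5,7,8}->{1,5}
So after constraint 3: D(W) = {1,5}

Answer: {1,5}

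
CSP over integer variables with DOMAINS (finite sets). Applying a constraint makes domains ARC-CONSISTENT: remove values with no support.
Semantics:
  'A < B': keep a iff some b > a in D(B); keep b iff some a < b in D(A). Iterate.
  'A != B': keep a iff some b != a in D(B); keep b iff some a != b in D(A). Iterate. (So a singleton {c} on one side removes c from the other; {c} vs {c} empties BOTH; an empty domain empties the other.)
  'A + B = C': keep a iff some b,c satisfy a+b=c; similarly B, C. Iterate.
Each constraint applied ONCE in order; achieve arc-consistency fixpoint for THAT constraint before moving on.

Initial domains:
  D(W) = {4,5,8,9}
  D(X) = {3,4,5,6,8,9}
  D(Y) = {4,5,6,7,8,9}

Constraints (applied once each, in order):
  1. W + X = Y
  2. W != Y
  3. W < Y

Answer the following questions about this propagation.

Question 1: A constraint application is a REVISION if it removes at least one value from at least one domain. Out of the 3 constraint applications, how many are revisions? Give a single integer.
Constraint 1 (W + X = Y) on D(W)={4,5,8,9} D(X)={3,4,5,6,8,9} D(Y)={4,5,6,7,8,9}: W {4,5,8,9}->{4,5}; X {3,4,5,6,8,9}->{3,4,5}; Y {4,5,6,7,8,9}->{7,8,9} => REVISION
Constraint 2 (W != Y) on D(W)={4,5} D(Y)={7,8,9}: no change => not a revision
Constraint 3 (W < Y) on D(W)={4,5} D(Y)={7,8,9}: no change => not a revision
Total revisions = 1

Answer: 1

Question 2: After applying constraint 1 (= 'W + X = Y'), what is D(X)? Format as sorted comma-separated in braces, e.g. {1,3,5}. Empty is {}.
Answer: {3,4,5}

Derivation:
Constraint 1 (W + X = Y) on D(W)={4,5,8,9} D(X)={3,4,5,6,8,9} D(Y)={4,5,6,7,8,9}: W {4,5,8,9}->{4,5}; X {3,4,5,6,8,9}->{3,4,5}; Y {4,5,6,7,8,9}->{7,8,9}
So after constraint 1: D(X) = {3,4,5}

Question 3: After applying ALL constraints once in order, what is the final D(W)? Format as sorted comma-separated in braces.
Answer: {4,5}

Derivation:
Constraint 1 (W + X = Y) on D(W)={4,5,8,9} D(X)={3,4,5,6,8,9} D(Y)={4,5,6,7,8,9}: W {4,5,8,9}->{4,5}; X {3,4,5,6,8,9}->{3,4,5}; Y {4,5,6,7,8,9}->{7,8,9}
Constraint 2 (W != Y) on D(W)={4,5} D(Y)={7,8,9}: no change
Constraint 3 (W < Y) on D(W)={4,5} D(Y)={7,8,9}: no change
So after all 3 constraints: D(W) = {4,5}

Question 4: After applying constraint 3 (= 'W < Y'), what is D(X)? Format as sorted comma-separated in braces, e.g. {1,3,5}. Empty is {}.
Constraint 1 (W + X = Y) on D(W)={4,5,8,9} D(X)={3,4,5,6,8,9} D(Y)={4,5,6,7,8,9}: W {4,5,8,9}->{4,5}; X {3,4,5,6,8,9}->{3,4,5}; Y {4,5,6,7,8,9}->{7,8,9}
Constraint 2 (W != Y) on D(W)={4,5} D(Y)={7,8,9}: no change
Constraint 3 (W < Y) on D(W)={4,5} D(Y)={7,8,9}: no change
So after constraint 3: D(X) = {3,4,5}

Answer: {3,4,5}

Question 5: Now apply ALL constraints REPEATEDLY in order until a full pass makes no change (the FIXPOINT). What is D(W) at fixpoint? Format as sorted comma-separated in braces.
Answer: {4,5}

Derivation:
pass 0 (initial): D(W)={4,5,8,9}
pass 1: W {4,5,8,9}->{4,5}; X {3,4,5,6,8,9}->{3,4,5}; Y {4,5,6,7,8,9}->{7,8,9}
pass 2: no change
Fixpoint after 2 passes: D(W) = {4,5}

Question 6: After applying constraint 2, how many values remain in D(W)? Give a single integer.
Constraint 1 (W + X = Y) on D(W)={4,5,8,9} D(X)={3,4,5,6,8,9} D(Y)={4,5,6,7,8,9}: W {4,5,8,9}->{4,5}; X {3,4,5,6,8,9}->{3,4,5}; Y {4,5,6,7,8,9}->{7,8,9}
Constraint 2 (W != Y) on D(W)={4,5} D(Y)={7,8,9}: no change
So after constraint 2: D(W)={4,5}, size = 2

Answer: 2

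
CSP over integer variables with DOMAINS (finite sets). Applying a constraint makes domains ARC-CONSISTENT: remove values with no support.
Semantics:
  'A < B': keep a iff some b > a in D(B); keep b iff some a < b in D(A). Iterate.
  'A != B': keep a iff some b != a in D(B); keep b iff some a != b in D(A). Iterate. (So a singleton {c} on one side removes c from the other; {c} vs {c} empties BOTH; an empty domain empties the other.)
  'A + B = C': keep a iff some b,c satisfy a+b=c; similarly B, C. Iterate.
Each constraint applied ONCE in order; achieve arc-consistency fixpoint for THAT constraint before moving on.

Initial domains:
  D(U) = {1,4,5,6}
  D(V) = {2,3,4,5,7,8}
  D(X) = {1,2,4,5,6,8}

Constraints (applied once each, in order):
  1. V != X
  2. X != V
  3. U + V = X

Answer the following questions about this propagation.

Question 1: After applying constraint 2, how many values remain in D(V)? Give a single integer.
Answer: 6

Derivation:
Constraint 1 (V != X) on D(V)={2,3,4,5,7,8} D(X)={1,2,4,5,6,8}: no change
Constraint 2 (X != V) on D(X)={1,2,4,5,6,8} D(V)={2,3,4,5,7,8}: no change
So after constraint 2: D(V)={2,3,4,5,7,8}, size = 6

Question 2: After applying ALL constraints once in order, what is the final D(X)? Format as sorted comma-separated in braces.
Constraint 1 (V != X) on D(V)={2,3,4,5,7,8} D(X)={1,2,4,5,6,8}: no change
Constraint 2 (X != V) on D(X)={1,2,4,5,6,8} D(V)={2,3,4,5,7,8}: no change
Constraint 3 (U + V = X) on D(U)={1,4,5,6} D(V)={2,3,4,5,7,8} D(X)={1,2,4,5,6,8}: V {2,3,4,5,7,8}->{2,3,4,5,7}; X {1,2,4,5,6,8}->{4,5,6,8}
So after all 3 constraints: D(X) = {4,5,6,8}

Answer: {4,5,6,8}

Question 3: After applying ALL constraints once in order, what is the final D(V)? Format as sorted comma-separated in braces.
Constraint 1 (V != X) on D(V)={2,3,4,5,7,8} D(X)={1,2,4,5,6,8}: no change
Constraint 2 (X != V) on D(X)={1,2,4,5,6,8} D(V)={2,3,4,5,7,8}: no change
Constraint 3 (U + V = X) on D(U)={1,4,5,6} D(V)={2,3,4,5,7,8} D(X)={1,2,4,5,6,8}: V {2,3,4,5,7,8}->{2,3,4,5,7}; X {1,2,4,5,6,8}->{4,5,6,8}
So after all 3 constraints: D(V) = {2,3,4,5,7}

Answer: {2,3,4,5,7}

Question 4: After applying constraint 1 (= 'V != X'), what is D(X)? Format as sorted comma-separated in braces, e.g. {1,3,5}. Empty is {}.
Constraint 1 (V != X) on D(V)={2,3,4,5,7,8} D(X)={1,2,4,5,6,8}: no change
So after constraint 1: D(X) = {1,2,4,5,6,8}

Answer: {1,2,4,5,6,8}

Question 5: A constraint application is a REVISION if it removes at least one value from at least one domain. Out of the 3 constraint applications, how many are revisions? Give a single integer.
Answer: 1

Derivation:
Constraint 1 (V != X) on D(V)={2,3,4,5,7,8} D(X)={1,2,4,5,6,8}: no change => not a revision
Constraint 2 (X != V) on D(X)={1,2,4,5,6,8} D(V)={2,3,4,5,7,8}: no change => not a revision
Constraint 3 (U + V = X) on D(U)={1,4,5,6} D(V)={2,3,4,5,7,8} D(X)={1,2,4,5,6,8}: V {2,3,4,5,7,8}->{2,3,4,5,7}; X {1,2,4,5,6,8}->{4,5,6,8} => REVISION
Total revisions = 1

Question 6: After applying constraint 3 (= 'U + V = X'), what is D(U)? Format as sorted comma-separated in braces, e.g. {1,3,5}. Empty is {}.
Constraint 1 (V != X) on D(V)={2,3,4,5,7,8} D(X)={1,2,4,5,6,8}: no change
Constraint 2 (X != V) on D(X)={1,2,4,5,6,8} D(V)={2,3,4,5,7,8}: no change
Constraint 3 (U + V = X) on D(U)={1,4,5,6} D(V)={2,3,4,5,7,8} D(X)={1,2,4,5,6,8}: V {2,3,4,5,7,8}->{2,3,4,5,7}; X {1,2,4,5,6,8}->{4,5,6,8}
So after constraint 3: D(U) = {1,4,5,6}

Answer: {1,4,5,6}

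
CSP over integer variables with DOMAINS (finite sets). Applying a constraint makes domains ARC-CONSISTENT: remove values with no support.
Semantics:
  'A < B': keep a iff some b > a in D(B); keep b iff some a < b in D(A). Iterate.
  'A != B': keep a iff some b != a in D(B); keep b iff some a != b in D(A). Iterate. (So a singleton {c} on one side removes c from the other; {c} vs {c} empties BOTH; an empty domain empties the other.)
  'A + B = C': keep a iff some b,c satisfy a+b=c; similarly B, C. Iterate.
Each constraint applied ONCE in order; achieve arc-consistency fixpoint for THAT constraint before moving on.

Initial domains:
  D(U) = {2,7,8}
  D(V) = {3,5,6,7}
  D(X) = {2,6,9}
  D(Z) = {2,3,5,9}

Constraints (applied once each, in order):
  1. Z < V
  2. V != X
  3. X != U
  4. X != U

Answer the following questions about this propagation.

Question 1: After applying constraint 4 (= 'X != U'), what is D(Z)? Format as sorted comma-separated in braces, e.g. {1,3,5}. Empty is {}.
Answer: {2,3,5}

Derivation:
Constraint 1 (Z < V) on D(Z)={2,3,5,9} D(V)={3,5,6,7}: Z {2,3,5,9}->{2,3,5}
Constraint 2 (V != X) on D(V)={3,5,6,7} D(X)={2,6,9}: no change
Constraint 3 (X != U) on D(X)={2,6,9} D(U)={2,7,8}: no change
Constraint 4 (X != U) on D(X)={2,6,9} D(U)={2,7,8}: no change
So after constraint 4: D(Z) = {2,3,5}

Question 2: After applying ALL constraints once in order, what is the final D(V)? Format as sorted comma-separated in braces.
Constraint 1 (Z < V) on D(Z)={2,3,5,9} D(V)={3,5,6,7}: Z {2,3,5,9}->{2,3,5}
Constraint 2 (V != X) on D(V)={3,5,6,7} D(X)={2,6,9}: no change
Constraint 3 (X != U) on D(X)={2,6,9} D(U)={2,7,8}: no change
Constraint 4 (X != U) on D(X)={2,6,9} D(U)={2,7,8}: no change
So after all 4 constraints: D(V) = {3,5,6,7}

Answer: {3,5,6,7}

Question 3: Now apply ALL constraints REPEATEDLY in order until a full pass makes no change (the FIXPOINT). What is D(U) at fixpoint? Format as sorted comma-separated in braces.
pass 0 (initial): D(U)={2,7,8}
pass 1: Z {2,3,5,9}->{2,3,5}
pass 2: no change
Fixpoint after 2 passes: D(U) = {2,7,8}

Answer: {2,7,8}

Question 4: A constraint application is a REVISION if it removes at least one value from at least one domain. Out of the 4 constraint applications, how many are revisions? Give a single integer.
Constraint 1 (Z < V) on D(Z)={2,3,5,9} D(V)={3,5,6,7}: Z {2,3,5,9}->{2,3,5} => REVISION
Constraint 2 (V != X) on D(V)={3,5,6,7} D(X)={2,6,9}: no change => not a revision
Constraint 3 (X != U) on D(X)={2,6,9} D(U)={2,7,8}: no change => not a revision
Constraint 4 (X != U) on D(X)={2,6,9} D(U)={2,7,8}: no change => not a revision
Total revisions = 1

Answer: 1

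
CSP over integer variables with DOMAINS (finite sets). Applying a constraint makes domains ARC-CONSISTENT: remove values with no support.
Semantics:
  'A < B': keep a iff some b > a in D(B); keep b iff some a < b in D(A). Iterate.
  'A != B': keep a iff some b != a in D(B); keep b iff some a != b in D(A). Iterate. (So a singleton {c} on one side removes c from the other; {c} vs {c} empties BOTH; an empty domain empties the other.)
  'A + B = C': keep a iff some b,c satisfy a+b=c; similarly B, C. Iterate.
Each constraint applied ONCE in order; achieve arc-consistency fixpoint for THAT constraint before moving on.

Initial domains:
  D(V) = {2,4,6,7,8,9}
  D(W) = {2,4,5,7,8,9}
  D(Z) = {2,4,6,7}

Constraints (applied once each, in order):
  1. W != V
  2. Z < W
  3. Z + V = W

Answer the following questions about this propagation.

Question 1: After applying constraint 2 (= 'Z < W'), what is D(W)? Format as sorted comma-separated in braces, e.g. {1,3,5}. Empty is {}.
Constraint 1 (W != V) on D(W)={2,4,5,7,8,9} D(V)={2,4,6,7,8,9}: no change
Constraint 2 (Z < W) on D(Z)={2,4,6,7} D(W)={2,4,5,7,8,9}: W {2,4,5,7,8,9}->{4,5,7,8,9}
So after constraint 2: D(W) = {4,5,7,8,9}

Answer: {4,5,7,8,9}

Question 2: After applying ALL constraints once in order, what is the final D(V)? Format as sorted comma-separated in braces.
Constraint 1 (W != V) on D(W)={2,4,5,7,8,9} D(V)={2,4,6,7,8,9}: no change
Constraint 2 (Z < W) on D(Z)={2,4,6,7} D(W)={2,4,5,7,8,9}: W {2,4,5,7,8,9}->{4,5,7,8,9}
Constraint 3 (Z + V = W) on D(Z)={2,4,6,7} D(V)={2,4,6,7,8,9} D(W)={4,5,7,8,9}: V {2,4,6,7,8,9}->{2,4,6,7}; W {4,5,7,8,9}->{4,8,9}
So after all 3 constraints: D(V) = {2,4,6,7}

Answer: {2,4,6,7}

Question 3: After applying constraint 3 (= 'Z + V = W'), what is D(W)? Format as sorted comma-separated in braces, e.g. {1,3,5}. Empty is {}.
Constraint 1 (W != V) on D(W)={2,4,5,7,8,9} D(V)={2,4,6,7,8,9}: no change
Constraint 2 (Z < W) on D(Z)={2,4,6,7} D(W)={2,4,5,7,8,9}: W {2,4,5,7,8,9}->{4,5,7,8,9}
Constraint 3 (Z + V = W) on D(Z)={2,4,6,7} D(V)={2,4,6,7,8,9} D(W)={4,5,7,8,9}: V {2,4,6,7,8,9}->{2,4,6,7}; W {4,5,7,8,9}->{4,8,9}
So after constraint 3: D(W) = {4,8,9}

Answer: {4,8,9}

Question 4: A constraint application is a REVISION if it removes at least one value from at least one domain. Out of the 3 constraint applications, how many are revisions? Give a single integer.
Constraint 1 (W != V) on D(W)={2,4,5,7,8,9} D(V)={2,4,6,7,8,9}: no change => not a revision
Constraint 2 (Z < W) on D(Z)={2,4,6,7} D(W)={2,4,5,7,8,9}: W {2,4,5,7,8,9}->{4,5,7,8,9} => REVISION
Constraint 3 (Z + V = W) on D(Z)={2,4,6,7} D(V)={2,4,6,7,8,9} D(W)={4,5,7,8,9}: V {2,4,6,7,8,9}->{2,4,6,7}; W {4,5,7,8,9}->{4,8,9} => REVISION
Total revisions = 2

Answer: 2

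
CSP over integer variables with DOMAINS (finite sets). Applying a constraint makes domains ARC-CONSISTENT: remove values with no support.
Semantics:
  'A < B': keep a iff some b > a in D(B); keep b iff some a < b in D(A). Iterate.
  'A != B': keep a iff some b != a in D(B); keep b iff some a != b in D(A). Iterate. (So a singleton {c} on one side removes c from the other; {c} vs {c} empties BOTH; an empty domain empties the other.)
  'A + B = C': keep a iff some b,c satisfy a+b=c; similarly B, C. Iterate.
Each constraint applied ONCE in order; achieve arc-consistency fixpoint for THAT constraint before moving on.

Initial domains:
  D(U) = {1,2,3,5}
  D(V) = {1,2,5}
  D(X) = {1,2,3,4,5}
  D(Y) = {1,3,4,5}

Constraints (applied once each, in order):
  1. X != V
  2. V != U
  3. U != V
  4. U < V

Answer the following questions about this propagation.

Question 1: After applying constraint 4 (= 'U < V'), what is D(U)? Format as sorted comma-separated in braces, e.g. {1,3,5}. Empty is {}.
Constraint 1 (X != V) on D(X)={1,2,3,4,5} D(V)={1,2,5}: no change
Constraint 2 (V != U) on D(V)={1,2,5} D(U)={1,2,3,5}: no change
Constraint 3 (U != V) on D(U)={1,2,3,5} D(V)={1,2,5}: no change
Constraint 4 (U < V) on D(U)={1,2,3,5} D(V)={1,2,5}: U {1,2,3,5}->{1,2,3}; V {1,2,5}->{2,5}
So after constraint 4: D(U) = {1,2,3}

Answer: {1,2,3}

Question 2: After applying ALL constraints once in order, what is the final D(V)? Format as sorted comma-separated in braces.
Constraint 1 (X != V) on D(X)={1,2,3,4,5} D(V)={1,2,5}: no change
Constraint 2 (V != U) on D(V)={1,2,5} D(U)={1,2,3,5}: no change
Constraint 3 (U != V) on D(U)={1,2,3,5} D(V)={1,2,5}: no change
Constraint 4 (U < V) on D(U)={1,2,3,5} D(V)={1,2,5}: U {1,2,3,5}->{1,2,3}; V {1,2,5}->{2,5}
So after all 4 constraints: D(V) = {2,5}

Answer: {2,5}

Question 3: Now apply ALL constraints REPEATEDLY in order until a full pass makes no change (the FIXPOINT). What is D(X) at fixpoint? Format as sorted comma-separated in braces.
pass 0 (initial): D(X)={1,2,3,4,5}
pass 1: U {1,2,3,5}->{1,2,3}; V {1,2,5}->{2,5}
pass 2: no change
Fixpoint after 2 passes: D(X) = {1,2,3,4,5}

Answer: {1,2,3,4,5}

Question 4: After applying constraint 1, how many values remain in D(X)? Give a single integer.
Constraint 1 (X != V) on D(X)={1,2,3,4,5} D(V)={1,2,5}: no change
So after constraint 1: D(X)={1,2,3,4,5}, size = 5

Answer: 5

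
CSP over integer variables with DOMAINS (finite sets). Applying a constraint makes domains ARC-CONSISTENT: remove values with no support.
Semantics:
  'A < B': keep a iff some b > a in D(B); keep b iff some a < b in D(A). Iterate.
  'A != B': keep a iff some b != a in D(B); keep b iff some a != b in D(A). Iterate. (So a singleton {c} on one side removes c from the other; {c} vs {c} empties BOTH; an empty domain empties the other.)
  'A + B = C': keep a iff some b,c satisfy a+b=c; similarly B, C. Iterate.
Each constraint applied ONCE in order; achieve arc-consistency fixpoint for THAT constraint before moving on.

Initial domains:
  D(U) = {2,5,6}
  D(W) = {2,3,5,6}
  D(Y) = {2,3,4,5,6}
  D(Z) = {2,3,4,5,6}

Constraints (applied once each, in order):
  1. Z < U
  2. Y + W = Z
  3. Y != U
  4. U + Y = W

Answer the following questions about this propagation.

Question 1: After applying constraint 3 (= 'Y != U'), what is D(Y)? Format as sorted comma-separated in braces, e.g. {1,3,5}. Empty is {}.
Answer: {2,3}

Derivation:
Constraint 1 (Z < U) on D(Z)={2,3,4,5,6} D(U)={2,5,6}: Z {2,3,4,5,6}->{2,3,4,5}; U {2,5,6}->{5,6}
Constraint 2 (Y + W = Z) on D(Y)={2,3,4,5,6} D(W)={2,3,5,6} D(Z)={2,3,4,5}: Y {2,3,4,5,6}->{2,3}; W {2,3,5,6}->{2,3}; Z {2,3,4,5}->{4,5}
Constraint 3 (Y != U) on D(Y)={2,3} D(U)={5,6}: no change
So after constraint 3: D(Y) = {2,3}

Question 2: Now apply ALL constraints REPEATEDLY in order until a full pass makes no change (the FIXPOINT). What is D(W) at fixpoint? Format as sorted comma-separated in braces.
Answer: {}

Derivation:
pass 0 (initial): D(W)={2,3,5,6}
pass 1: U {2,5,6}->{}; W {2,3,5,6}->{}; Y {2,3,4,5,6}->{}; Z {2,3,4,5,6}->{4,5}
pass 2: Z {4,5}->{}
pass 3: no change
Fixpoint after 3 passes: D(W) = {}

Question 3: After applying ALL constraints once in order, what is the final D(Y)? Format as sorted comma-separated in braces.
Answer: {}

Derivation:
Constraint 1 (Z < U) on D(Z)={2,3,4,5,6} D(U)={2,5,6}: Z {2,3,4,5,6}->{2,3,4,5}; U {2,5,6}->{5,6}
Constraint 2 (Y + W = Z) on D(Y)={2,3,4,5,6} D(W)={2,3,5,6} D(Z)={2,3,4,5}: Y {2,3,4,5,6}->{2,3}; W {2,3,5,6}->{2,3}; Z {2,3,4,5}->{4,5}
Constraint 3 (Y != U) on D(Y)={2,3} D(U)={5,6}: no change
Constraint 4 (U + Y = W) on D(U)={5,6} D(Y)={2,3} D(W)={2,3}: U {5,6}->{}; Y {2,3}->{}; W {2,3}->{}
So after all 4 constraints: D(Y) = {}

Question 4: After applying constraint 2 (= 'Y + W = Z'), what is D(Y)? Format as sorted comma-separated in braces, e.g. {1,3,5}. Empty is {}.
Answer: {2,3}

Derivation:
Constraint 1 (Z < U) on D(Z)={2,3,4,5,6} D(U)={2,5,6}: Z {2,3,4,5,6}->{2,3,4,5}; U {2,5,6}->{5,6}
Constraint 2 (Y + W = Z) on D(Y)={2,3,4,5,6} D(W)={2,3,5,6} D(Z)={2,3,4,5}: Y {2,3,4,5,6}->{2,3}; W {2,3,5,6}->{2,3}; Z {2,3,4,5}->{4,5}
So after constraint 2: D(Y) = {2,3}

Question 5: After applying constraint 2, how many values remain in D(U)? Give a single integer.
Constraint 1 (Z < U) on D(Z)={2,3,4,5,6} D(U)={2,5,6}: Z {2,3,4,5,6}->{2,3,4,5}; U {2,5,6}->{5,6}
Constraint 2 (Y + W = Z) on D(Y)={2,3,4,5,6} D(W)={2,3,5,6} D(Z)={2,3,4,5}: Y {2,3,4,5,6}->{2,3}; W {2,3,5,6}->{2,3}; Z {2,3,4,5}->{4,5}
So after constraint 2: D(U)={5,6}, size = 2

Answer: 2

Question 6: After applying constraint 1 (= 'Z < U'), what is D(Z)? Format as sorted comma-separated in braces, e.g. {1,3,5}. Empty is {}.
Answer: {2,3,4,5}

Derivation:
Constraint 1 (Z < U) on D(Z)={2,3,4,5,6} D(U)={2,5,6}: Z {2,3,4,5,6}->{2,3,4,5}; U {2,5,6}->{5,6}
So after constraint 1: D(Z) = {2,3,4,5}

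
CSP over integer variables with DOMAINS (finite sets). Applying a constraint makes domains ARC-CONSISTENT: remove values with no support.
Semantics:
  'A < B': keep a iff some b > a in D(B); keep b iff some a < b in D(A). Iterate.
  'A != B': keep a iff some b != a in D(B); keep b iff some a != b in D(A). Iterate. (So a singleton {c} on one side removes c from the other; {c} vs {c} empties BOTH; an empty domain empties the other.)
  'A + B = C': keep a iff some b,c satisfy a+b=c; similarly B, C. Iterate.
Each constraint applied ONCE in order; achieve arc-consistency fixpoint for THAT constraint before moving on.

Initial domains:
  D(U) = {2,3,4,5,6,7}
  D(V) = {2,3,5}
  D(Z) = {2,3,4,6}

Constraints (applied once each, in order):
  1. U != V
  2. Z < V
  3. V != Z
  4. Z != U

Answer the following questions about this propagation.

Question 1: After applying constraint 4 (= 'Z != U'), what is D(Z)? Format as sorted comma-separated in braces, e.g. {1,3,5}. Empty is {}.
Answer: {2,3,4}

Derivation:
Constraint 1 (U != V) on D(U)={2,3,4,5,6,7} D(V)={2,3,5}: no change
Constraint 2 (Z < V) on D(Z)={2,3,4,6} D(V)={2,3,5}: Z {2,3,4,6}->{2,3,4}; V {2,3,5}->{3,5}
Constraint 3 (V != Z) on D(V)={3,5} D(Z)={2,3,4}: no change
Constraint 4 (Z != U) on D(Z)={2,3,4} D(U)={2,3,4,5,6,7}: no change
So after constraint 4: D(Z) = {2,3,4}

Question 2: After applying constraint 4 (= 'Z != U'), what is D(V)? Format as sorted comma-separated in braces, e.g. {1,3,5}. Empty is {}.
Answer: {3,5}

Derivation:
Constraint 1 (U != V) on D(U)={2,3,4,5,6,7} D(V)={2,3,5}: no change
Constraint 2 (Z < V) on D(Z)={2,3,4,6} D(V)={2,3,5}: Z {2,3,4,6}->{2,3,4}; V {2,3,5}->{3,5}
Constraint 3 (V != Z) on D(V)={3,5} D(Z)={2,3,4}: no change
Constraint 4 (Z != U) on D(Z)={2,3,4} D(U)={2,3,4,5,6,7}: no change
So after constraint 4: D(V) = {3,5}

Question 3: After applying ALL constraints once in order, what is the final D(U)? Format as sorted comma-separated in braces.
Answer: {2,3,4,5,6,7}

Derivation:
Constraint 1 (U != V) on D(U)={2,3,4,5,6,7} D(V)={2,3,5}: no change
Constraint 2 (Z < V) on D(Z)={2,3,4,6} D(V)={2,3,5}: Z {2,3,4,6}->{2,3,4}; V {2,3,5}->{3,5}
Constraint 3 (V != Z) on D(V)={3,5} D(Z)={2,3,4}: no change
Constraint 4 (Z != U) on D(Z)={2,3,4} D(U)={2,3,4,5,6,7}: no change
So after all 4 constraints: D(U) = {2,3,4,5,6,7}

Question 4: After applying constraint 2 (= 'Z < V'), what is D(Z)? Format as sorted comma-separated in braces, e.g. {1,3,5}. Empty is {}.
Answer: {2,3,4}

Derivation:
Constraint 1 (U != V) on D(U)={2,3,4,5,6,7} D(V)={2,3,5}: no change
Constraint 2 (Z < V) on D(Z)={2,3,4,6} D(V)={2,3,5}: Z {2,3,4,6}->{2,3,4}; V {2,3,5}->{3,5}
So after constraint 2: D(Z) = {2,3,4}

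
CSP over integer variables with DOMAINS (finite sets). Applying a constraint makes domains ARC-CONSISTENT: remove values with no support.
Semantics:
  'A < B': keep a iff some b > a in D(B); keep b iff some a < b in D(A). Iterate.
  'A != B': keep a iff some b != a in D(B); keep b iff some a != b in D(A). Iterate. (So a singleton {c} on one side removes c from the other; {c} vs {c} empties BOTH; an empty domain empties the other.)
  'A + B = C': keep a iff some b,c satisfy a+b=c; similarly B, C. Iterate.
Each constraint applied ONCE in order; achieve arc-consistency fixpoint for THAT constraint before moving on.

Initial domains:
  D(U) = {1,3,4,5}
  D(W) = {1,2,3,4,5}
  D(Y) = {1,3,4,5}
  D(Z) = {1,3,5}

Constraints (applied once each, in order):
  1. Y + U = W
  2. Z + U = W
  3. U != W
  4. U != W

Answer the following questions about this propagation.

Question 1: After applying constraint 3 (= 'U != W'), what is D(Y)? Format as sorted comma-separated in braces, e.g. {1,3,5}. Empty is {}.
Answer: {1,3,4}

Derivation:
Constraint 1 (Y + U = W) on D(Y)={1,3,4,5} D(U)={1,3,4,5} D(W)={1,2,3,4,5}: Y {1,3,4,5}->{1,3,4}; U {1,3,4,5}->{1,3,4}; W {1,2,3,4,5}->{2,4,5}
Constraint 2 (Z + U = W) on D(Z)={1,3,5} D(U)={1,3,4} D(W)={2,4,5}: Z {1,3,5}->{1,3}
Constraint 3 (U != W) on D(U)={1,3,4} D(W)={2,4,5}: no change
So after constraint 3: D(Y) = {1,3,4}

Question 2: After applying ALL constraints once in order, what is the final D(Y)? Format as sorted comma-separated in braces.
Constraint 1 (Y + U = W) on D(Y)={1,3,4,5} D(U)={1,3,4,5} D(W)={1,2,3,4,5}: Y {1,3,4,5}->{1,3,4}; U {1,3,4,5}->{1,3,4}; W {1,2,3,4,5}->{2,4,5}
Constraint 2 (Z + U = W) on D(Z)={1,3,5} D(U)={1,3,4} D(W)={2,4,5}: Z {1,3,5}->{1,3}
Constraint 3 (U != W) on D(U)={1,3,4} D(W)={2,4,5}: no change
Constraint 4 (U != W) on D(U)={1,3,4} D(W)={2,4,5}: no change
So after all 4 constraints: D(Y) = {1,3,4}

Answer: {1,3,4}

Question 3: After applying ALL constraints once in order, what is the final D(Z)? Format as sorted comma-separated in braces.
Answer: {1,3}

Derivation:
Constraint 1 (Y + U = W) on D(Y)={1,3,4,5} D(U)={1,3,4,5} D(W)={1,2,3,4,5}: Y {1,3,4,5}->{1,3,4}; U {1,3,4,5}->{1,3,4}; W {1,2,3,4,5}->{2,4,5}
Constraint 2 (Z + U = W) on D(Z)={1,3,5} D(U)={1,3,4} D(W)={2,4,5}: Z {1,3,5}->{1,3}
Constraint 3 (U != W) on D(U)={1,3,4} D(W)={2,4,5}: no change
Constraint 4 (U != W) on D(U)={1,3,4} D(W)={2,4,5}: no change
So after all 4 constraints: D(Z) = {1,3}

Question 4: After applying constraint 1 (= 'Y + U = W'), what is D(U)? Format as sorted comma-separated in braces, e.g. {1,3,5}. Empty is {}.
Constraint 1 (Y + U = W) on D(Y)={1,3,4,5} D(U)={1,3,4,5} D(W)={1,2,3,4,5}: Y {1,3,4,5}->{1,3,4}; U {1,3,4,5}->{1,3,4}; W {1,2,3,4,5}->{2,4,5}
So after constraint 1: D(U) = {1,3,4}

Answer: {1,3,4}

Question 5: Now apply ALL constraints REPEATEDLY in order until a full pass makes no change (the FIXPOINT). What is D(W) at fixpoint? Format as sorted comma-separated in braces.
Answer: {2,4,5}

Derivation:
pass 0 (initial): D(W)={1,2,3,4,5}
pass 1: U {1,3,4,5}->{1,3,4}; W {1,2,3,4,5}->{2,4,5}; Y {1,3,4,5}->{1,3,4}; Z {1,3,5}->{1,3}
pass 2: no change
Fixpoint after 2 passes: D(W) = {2,4,5}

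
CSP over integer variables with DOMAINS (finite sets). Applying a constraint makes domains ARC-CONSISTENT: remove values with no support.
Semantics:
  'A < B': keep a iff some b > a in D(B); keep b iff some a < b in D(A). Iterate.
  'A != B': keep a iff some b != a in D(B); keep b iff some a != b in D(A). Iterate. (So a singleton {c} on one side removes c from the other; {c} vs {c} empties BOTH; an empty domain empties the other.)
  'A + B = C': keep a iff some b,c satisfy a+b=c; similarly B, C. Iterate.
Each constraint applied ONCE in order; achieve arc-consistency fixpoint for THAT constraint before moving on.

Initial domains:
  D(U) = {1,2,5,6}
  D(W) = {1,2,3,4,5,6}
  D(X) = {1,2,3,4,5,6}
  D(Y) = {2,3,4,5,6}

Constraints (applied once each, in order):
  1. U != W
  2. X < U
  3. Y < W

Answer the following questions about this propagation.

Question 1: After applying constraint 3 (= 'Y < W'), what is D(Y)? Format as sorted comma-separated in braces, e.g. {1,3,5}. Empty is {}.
Constraint 1 (U != W) on D(U)={1,2,5,6} D(W)={1,2,3,4,5,6}: no change
Constraint 2 (X < U) on D(X)={1,2,3,4,5,6} D(U)={1,2,5,6}: X {1,2,3,4,5,6}->{1,2,3,4,5}; U {1,2,5,6}->{2,5,6}
Constraint 3 (Y < W) on D(Y)={2,3,4,5,6} D(W)={1,2,3,4,5,6}: Y {2,3,4,5,6}->{2,3,4,5}; W {1,2,3,4,5,6}->{3,4,5,6}
So after constraint 3: D(Y) = {2,3,4,5}

Answer: {2,3,4,5}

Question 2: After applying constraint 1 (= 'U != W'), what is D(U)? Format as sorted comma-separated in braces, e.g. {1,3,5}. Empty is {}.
Answer: {1,2,5,6}

Derivation:
Constraint 1 (U != W) on D(U)={1,2,5,6} D(W)={1,2,3,4,5,6}: no change
So after constraint 1: D(U) = {1,2,5,6}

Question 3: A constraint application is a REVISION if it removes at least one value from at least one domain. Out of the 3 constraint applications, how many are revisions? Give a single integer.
Answer: 2

Derivation:
Constraint 1 (U != W) on D(U)={1,2,5,6} D(W)={1,2,3,4,5,6}: no change => not a revision
Constraint 2 (X < U) on D(X)={1,2,3,4,5,6} D(U)={1,2,5,6}: X {1,2,3,4,5,6}->{1,2,3,4,5}; U {1,2,5,6}->{2,5,6} => REVISION
Constraint 3 (Y < W) on D(Y)={2,3,4,5,6} D(W)={1,2,3,4,5,6}: Y {2,3,4,5,6}->{2,3,4,5}; W {1,2,3,4,5,6}->{3,4,5,6} => REVISION
Total revisions = 2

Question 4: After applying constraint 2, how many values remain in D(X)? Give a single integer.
Constraint 1 (U != W) on D(U)={1,2,5,6} D(W)={1,2,3,4,5,6}: no change
Constraint 2 (X < U) on D(X)={1,2,3,4,5,6} D(U)={1,2,5,6}: X {1,2,3,4,5,6}->{1,2,3,4,5}; U {1,2,5,6}->{2,5,6}
So after constraint 2: D(X)={1,2,3,4,5}, size = 5

Answer: 5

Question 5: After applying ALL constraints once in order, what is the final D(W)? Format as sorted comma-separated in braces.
Answer: {3,4,5,6}

Derivation:
Constraint 1 (U != W) on D(U)={1,2,5,6} D(W)={1,2,3,4,5,6}: no change
Constraint 2 (X < U) on D(X)={1,2,3,4,5,6} D(U)={1,2,5,6}: X {1,2,3,4,5,6}->{1,2,3,4,5}; U {1,2,5,6}->{2,5,6}
Constraint 3 (Y < W) on D(Y)={2,3,4,5,6} D(W)={1,2,3,4,5,6}: Y {2,3,4,5,6}->{2,3,4,5}; W {1,2,3,4,5,6}->{3,4,5,6}
So after all 3 constraints: D(W) = {3,4,5,6}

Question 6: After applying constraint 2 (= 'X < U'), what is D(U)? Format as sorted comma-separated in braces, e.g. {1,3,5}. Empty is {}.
Constraint 1 (U != W) on D(U)={1,2,5,6} D(W)={1,2,3,4,5,6}: no change
Constraint 2 (X < U) on D(X)={1,2,3,4,5,6} D(U)={1,2,5,6}: X {1,2,3,4,5,6}->{1,2,3,4,5}; U {1,2,5,6}->{2,5,6}
So after constraint 2: D(U) = {2,5,6}

Answer: {2,5,6}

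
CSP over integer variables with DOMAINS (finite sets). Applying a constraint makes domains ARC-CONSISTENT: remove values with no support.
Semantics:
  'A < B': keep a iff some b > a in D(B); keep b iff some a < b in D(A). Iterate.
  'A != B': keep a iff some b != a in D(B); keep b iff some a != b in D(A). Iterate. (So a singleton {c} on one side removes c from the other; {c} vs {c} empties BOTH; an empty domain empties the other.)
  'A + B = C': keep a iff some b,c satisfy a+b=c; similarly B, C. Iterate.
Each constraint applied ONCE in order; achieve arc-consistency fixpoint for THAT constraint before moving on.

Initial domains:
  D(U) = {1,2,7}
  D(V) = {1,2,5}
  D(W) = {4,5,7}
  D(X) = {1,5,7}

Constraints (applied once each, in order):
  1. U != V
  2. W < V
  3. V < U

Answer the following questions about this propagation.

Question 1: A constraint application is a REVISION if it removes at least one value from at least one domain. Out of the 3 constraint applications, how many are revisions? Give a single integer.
Answer: 2

Derivation:
Constraint 1 (U != V) on D(U)={1,2,7} D(V)={1,2,5}: no change => not a revision
Constraint 2 (W < V) on D(W)={4,5,7} D(V)={1,2,5}: W {4,5,7}->{4}; V {1,2,5}->{5} => REVISION
Constraint 3 (V < U) on D(V)={5} D(U)={1,2,7}: U {1,2,7}->{7} => REVISION
Total revisions = 2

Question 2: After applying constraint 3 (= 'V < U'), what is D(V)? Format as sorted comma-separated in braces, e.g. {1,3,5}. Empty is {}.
Constraint 1 (U != V) on D(U)={1,2,7} D(V)={1,2,5}: no change
Constraint 2 (W < V) on D(W)={4,5,7} D(V)={1,2,5}: W {4,5,7}->{4}; V {1,2,5}->{5}
Constraint 3 (V < U) on D(V)={5} D(U)={1,2,7}: U {1,2,7}->{7}
So after constraint 3: D(V) = {5}

Answer: {5}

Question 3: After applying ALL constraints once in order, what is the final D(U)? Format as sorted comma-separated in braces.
Answer: {7}

Derivation:
Constraint 1 (U != V) on D(U)={1,2,7} D(V)={1,2,5}: no change
Constraint 2 (W < V) on D(W)={4,5,7} D(V)={1,2,5}: W {4,5,7}->{4}; V {1,2,5}->{5}
Constraint 3 (V < U) on D(V)={5} D(U)={1,2,7}: U {1,2,7}->{7}
So after all 3 constraints: D(U) = {7}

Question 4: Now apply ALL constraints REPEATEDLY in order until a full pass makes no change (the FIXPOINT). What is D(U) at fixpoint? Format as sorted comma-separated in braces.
Answer: {7}

Derivation:
pass 0 (initial): D(U)={1,2,7}
pass 1: U {1,2,7}->{7}; V {1,2,5}->{5}; W {4,5,7}->{4}
pass 2: no change
Fixpoint after 2 passes: D(U) = {7}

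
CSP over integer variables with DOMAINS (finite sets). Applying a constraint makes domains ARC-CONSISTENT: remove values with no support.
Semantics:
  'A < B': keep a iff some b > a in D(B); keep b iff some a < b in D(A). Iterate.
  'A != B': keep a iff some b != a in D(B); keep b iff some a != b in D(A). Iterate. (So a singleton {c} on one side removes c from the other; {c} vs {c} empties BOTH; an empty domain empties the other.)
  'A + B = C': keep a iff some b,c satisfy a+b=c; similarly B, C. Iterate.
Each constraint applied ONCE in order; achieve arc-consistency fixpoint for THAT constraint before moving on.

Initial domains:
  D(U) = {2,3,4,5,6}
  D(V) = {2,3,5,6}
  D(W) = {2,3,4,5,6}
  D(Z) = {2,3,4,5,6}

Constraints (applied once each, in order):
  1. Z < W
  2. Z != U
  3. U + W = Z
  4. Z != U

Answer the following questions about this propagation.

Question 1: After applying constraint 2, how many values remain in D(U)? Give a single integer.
Constraint 1 (Z < W) on D(Z)={2,3,4,5,6} D(W)={2,3,4,5,6}: Z {2,3,4,5,6}->{2,3,4,5}; W {2,3,4,5,6}->{3,4,5,6}
Constraint 2 (Z != U) on D(Z)={2,3,4,5} D(U)={2,3,4,5,6}: no change
So after constraint 2: D(U)={2,3,4,5,6}, size = 5

Answer: 5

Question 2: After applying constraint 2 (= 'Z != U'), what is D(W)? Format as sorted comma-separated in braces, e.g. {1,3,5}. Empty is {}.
Constraint 1 (Z < W) on D(Z)={2,3,4,5,6} D(W)={2,3,4,5,6}: Z {2,3,4,5,6}->{2,3,4,5}; W {2,3,4,5,6}->{3,4,5,6}
Constraint 2 (Z != U) on D(Z)={2,3,4,5} D(U)={2,3,4,5,6}: no change
So after constraint 2: D(W) = {3,4,5,6}

Answer: {3,4,5,6}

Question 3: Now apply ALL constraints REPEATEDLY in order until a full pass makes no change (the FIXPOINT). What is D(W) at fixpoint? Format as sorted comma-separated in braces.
pass 0 (initial): D(W)={2,3,4,5,6}
pass 1: U {2,3,4,5,6}->{2}; W {2,3,4,5,6}->{3}; Z {2,3,4,5,6}->{5}
pass 2: U {2}->{}; W {3}->{}; Z {5}->{}
pass 3: no change
Fixpoint after 3 passes: D(W) = {}

Answer: {}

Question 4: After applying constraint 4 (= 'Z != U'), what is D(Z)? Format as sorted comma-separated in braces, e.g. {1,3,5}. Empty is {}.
Answer: {5}

Derivation:
Constraint 1 (Z < W) on D(Z)={2,3,4,5,6} D(W)={2,3,4,5,6}: Z {2,3,4,5,6}->{2,3,4,5}; W {2,3,4,5,6}->{3,4,5,6}
Constraint 2 (Z != U) on D(Z)={2,3,4,5} D(U)={2,3,4,5,6}: no change
Constraint 3 (U + W = Z) on D(U)={2,3,4,5,6} D(W)={3,4,5,6} D(Z)={2,3,4,5}: U {2,3,4,5,6}->{2}; W {3,4,5,6}->{3}; Z {2,3,4,5}->{5}
Constraint 4 (Z != U) on D(Z)={5} D(U)={2}: no change
So after constraint 4: D(Z) = {5}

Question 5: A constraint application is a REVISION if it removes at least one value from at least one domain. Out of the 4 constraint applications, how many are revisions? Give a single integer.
Answer: 2

Derivation:
Constraint 1 (Z < W) on D(Z)={2,3,4,5,6} D(W)={2,3,4,5,6}: Z {2,3,4,5,6}->{2,3,4,5}; W {2,3,4,5,6}->{3,4,5,6} => REVISION
Constraint 2 (Z != U) on D(Z)={2,3,4,5} D(U)={2,3,4,5,6}: no change => not a revision
Constraint 3 (U + W = Z) on D(U)={2,3,4,5,6} D(W)={3,4,5,6} D(Z)={2,3,4,5}: U {2,3,4,5,6}->{2}; W {3,4,5,6}->{3}; Z {2,3,4,5}->{5} => REVISION
Constraint 4 (Z != U) on D(Z)={5} D(U)={2}: no change => not a revision
Total revisions = 2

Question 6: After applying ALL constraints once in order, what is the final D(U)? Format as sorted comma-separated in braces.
Constraint 1 (Z < W) on D(Z)={2,3,4,5,6} D(W)={2,3,4,5,6}: Z {2,3,4,5,6}->{2,3,4,5}; W {2,3,4,5,6}->{3,4,5,6}
Constraint 2 (Z != U) on D(Z)={2,3,4,5} D(U)={2,3,4,5,6}: no change
Constraint 3 (U + W = Z) on D(U)={2,3,4,5,6} D(W)={3,4,5,6} D(Z)={2,3,4,5}: U {2,3,4,5,6}->{2}; W {3,4,5,6}->{3}; Z {2,3,4,5}->{5}
Constraint 4 (Z != U) on D(Z)={5} D(U)={2}: no change
So after all 4 constraints: D(U) = {2}

Answer: {2}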